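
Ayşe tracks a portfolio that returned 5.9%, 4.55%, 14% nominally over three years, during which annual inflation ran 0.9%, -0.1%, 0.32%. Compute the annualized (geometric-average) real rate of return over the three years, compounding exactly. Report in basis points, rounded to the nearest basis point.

Compound the nominal returns: 1.0590 × 1.0455 × 1.1400 = 1.26219033.
Compound inflation: 1.0090 × 0.9990 × 1.0032 = 1.01121657.
Deflate: 1.26219033 / 1.01121657 = 1.24818992.
Annualized real rate = 1.24818992^(1/3) − 1 = 7.6697% → 767 basis points.

767 basis points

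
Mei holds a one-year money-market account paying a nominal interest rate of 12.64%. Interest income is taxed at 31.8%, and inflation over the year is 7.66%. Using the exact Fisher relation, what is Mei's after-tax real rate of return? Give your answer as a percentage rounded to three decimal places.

After-tax nominal return = 12.64% × (1 − 0.318) = 8.62048%.
1 + r = 1.0862048 / 1.07660 = 1.008921
After-tax real rate = 1.008921 − 1 → 0.892%.

0.892%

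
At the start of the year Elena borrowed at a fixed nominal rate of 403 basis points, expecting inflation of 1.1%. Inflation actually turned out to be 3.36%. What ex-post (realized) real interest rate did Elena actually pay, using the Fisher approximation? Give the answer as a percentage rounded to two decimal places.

Ex-post: 4.03% − 3.36% = 0.670%
So the realized real rate is 0.67%.

0.67%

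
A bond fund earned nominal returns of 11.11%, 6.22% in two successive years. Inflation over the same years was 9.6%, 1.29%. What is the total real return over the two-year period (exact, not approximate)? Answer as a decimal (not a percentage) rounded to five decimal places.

Nominal growth factor = 1.1111 × 1.0622 = 1.180210
Price-level growth factor = 1.0960 × 1.0129 = 1.110138
Real growth factor = 1.180210 / 1.110138 = 1.063120
Total real return = 1.063120 − 1 → 0.06312.

0.06312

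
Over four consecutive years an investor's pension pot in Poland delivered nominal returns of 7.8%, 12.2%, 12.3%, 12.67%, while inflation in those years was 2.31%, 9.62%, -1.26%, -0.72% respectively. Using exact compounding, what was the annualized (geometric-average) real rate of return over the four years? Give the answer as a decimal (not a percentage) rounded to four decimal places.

Compound the nominal returns: 1.0780 × 1.1220 × 1.1230 × 1.1267 = 1.53038136.
Compound inflation: 1.0231 × 1.0962 × 0.9874 × 0.9928 = 1.09941782.
Deflate: 1.53038136 / 1.09941782 = 1.39199250.
Annualized real rate = 1.39199250^(1/4) − 1 = 8.6199% → 0.0862.

0.0862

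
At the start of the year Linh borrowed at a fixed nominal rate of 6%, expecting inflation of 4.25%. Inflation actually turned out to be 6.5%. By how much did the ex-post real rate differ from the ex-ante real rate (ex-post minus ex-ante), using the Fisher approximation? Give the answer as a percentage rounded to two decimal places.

Ex-ante: 6% − 4.25% = 1.750%
Ex-post: 6% − 6.5% = -0.500%
Difference (ex-post − ex-ante) = -2.2500% → -2.25%.

-2.25%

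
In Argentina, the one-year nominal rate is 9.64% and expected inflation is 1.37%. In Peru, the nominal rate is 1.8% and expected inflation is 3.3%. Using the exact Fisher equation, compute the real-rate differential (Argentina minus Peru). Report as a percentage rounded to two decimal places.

Argentina: (1 + 0.0964)/(1 + 0.0137) − 1 = 8.1582%
Peru: (1 + 0.0180)/(1 + 0.0330) − 1 = -1.4521%
Differential = 8.1582% − (-1.4521%) = 9.6103% → 9.61%.

9.61%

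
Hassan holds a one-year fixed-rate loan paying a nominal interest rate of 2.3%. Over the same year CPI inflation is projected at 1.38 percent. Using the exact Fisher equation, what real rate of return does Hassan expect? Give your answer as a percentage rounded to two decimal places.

0.91%

By the Fisher equation, 1 + r = (1 + i)/(1 + π).
1 + r = 1.02300 / 1.01380 = 1.009075
r = 1.009075 − 1 = 0.9075%, i.e. 0.91%.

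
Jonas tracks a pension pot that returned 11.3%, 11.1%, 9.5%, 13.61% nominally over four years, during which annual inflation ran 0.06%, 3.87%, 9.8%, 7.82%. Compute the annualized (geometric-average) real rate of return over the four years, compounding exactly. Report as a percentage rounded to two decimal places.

5.74%

Compound the nominal returns: 1.1130 × 1.1110 × 1.0950 × 1.1361 = 1.53829597.
Compound inflation: 1.0006 × 1.0387 × 1.0980 × 1.0782 = 1.23041693.
Deflate: 1.53829597 / 1.23041693 = 1.25022335.
Annualized real rate = 1.25022335^(1/4) − 1 = 5.7418% → 5.74%.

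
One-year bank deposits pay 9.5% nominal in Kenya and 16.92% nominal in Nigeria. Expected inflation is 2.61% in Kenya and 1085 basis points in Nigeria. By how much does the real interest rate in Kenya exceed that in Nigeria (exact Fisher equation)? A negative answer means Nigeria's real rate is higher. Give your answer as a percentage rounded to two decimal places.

1.24%

Kenya: (1 + 0.0950)/(1 + 0.0261) − 1 = 6.7147%
Nigeria: (1 + 0.1692)/(1 + 0.1085) − 1 = 5.4759%
Differential = 6.7147% − 5.4759% = 1.2389% → 1.24%.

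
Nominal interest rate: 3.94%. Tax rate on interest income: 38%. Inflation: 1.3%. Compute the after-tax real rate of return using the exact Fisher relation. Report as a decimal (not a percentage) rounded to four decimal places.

0.0113

After-tax nominal return = 3.94% × (1 − 0.38) = 2.4428%.
1 + r = 1.024428 / 1.01300 = 1.011281
After-tax real rate = 1.011281 − 1 → 0.0113.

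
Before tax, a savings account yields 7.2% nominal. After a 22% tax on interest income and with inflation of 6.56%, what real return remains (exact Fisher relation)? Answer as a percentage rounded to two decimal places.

-0.89%

After-tax nominal return = 7.2% × (1 − 0.22) = 5.6160%.
1 + r = 1.05616 / 1.06560 = 0.991141
After-tax real rate = 0.991141 − 1 → -0.89%.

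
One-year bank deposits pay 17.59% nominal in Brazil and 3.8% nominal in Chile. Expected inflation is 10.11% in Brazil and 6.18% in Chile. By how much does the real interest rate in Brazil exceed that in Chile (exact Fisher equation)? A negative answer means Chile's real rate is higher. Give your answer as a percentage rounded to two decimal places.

9.03%

Brazil: (1 + 0.1759)/(1 + 0.1011) − 1 = 6.7932%
Chile: (1 + 0.0380)/(1 + 0.0618) − 1 = -2.2415%
Differential = 6.7932% − (-2.2415%) = 9.0347% → 9.03%.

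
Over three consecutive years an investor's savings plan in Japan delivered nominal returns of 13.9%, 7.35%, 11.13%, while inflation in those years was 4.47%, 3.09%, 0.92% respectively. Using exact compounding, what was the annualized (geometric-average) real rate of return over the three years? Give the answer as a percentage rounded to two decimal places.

Compound the nominal returns: 1.1390 × 1.0735 × 1.1113 = 1.35880485.
Compound inflation: 1.0447 × 1.0309 × 1.0092 = 1.08688946.
Deflate: 1.35880485 / 1.08688946 = 1.25017759.
Annualized real rate = 1.25017759^(1/3) − 1 = 7.7268% → 7.73%.

7.73%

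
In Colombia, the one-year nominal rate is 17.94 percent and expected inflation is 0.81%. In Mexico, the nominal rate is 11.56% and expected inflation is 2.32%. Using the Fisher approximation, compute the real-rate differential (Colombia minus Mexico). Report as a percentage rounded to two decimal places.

7.89%

Colombia: 17.94% − 0.81% = 17.130%
Mexico: 11.56% − 2.32% = 9.240%
Differential = 7.890% → 7.89%.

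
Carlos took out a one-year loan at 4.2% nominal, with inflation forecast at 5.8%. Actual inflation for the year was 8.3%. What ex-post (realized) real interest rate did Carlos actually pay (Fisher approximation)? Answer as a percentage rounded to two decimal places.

Ex-post: 4.2% − 8.3% = -4.100%
So the realized real rate is -4.10%.

-4.10%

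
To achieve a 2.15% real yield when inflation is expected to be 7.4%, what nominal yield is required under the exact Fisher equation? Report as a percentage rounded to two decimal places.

(1 + i) = (1 + r)(1 + π) = 1.02150 × 1.07400 = 1.097091
i = 1.097091 − 1, so the required nominal rate is 9.71%.

9.71%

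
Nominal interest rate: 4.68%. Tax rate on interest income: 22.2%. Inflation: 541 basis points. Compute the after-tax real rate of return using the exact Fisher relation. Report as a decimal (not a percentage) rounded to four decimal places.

-0.0168

After-tax nominal return = 4.68% × (1 − 0.222) = 3.64104%.
1 + r = 1.0364104 / 1.05410 = 0.983218
After-tax real rate = 0.983218 − 1 → -0.0168.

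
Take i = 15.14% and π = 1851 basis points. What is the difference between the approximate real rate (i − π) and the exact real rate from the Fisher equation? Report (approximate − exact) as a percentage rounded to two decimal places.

-0.53%

Approximate: r ≈ 15.140% − 18.510% = -3.3700%
Exact: (1 + 0.1514)/(1 + 0.1851) − 1 = -2.8436%
Error = -3.3700% − (-2.8436%) = -0.5264% → -0.53%.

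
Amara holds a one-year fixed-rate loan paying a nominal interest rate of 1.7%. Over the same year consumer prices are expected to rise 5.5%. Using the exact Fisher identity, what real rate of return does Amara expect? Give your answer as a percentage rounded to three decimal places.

By the Fisher identity, 1 + r = (1 + i)/(1 + π).
1 + r = 1.01700 / 1.05500 = 0.963981
r = 0.963981 − 1 = -3.6019%, i.e. -3.602%.

-3.602%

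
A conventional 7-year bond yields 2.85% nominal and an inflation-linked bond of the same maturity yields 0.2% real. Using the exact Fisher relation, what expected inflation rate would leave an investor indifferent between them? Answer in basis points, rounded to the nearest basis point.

264 basis points

(1 + π) = (1 + i)/(1 + r) = 1.02850 / 1.00200 = 1.026447
Break-even inflation = 1.026447 − 1 → 264 basis points.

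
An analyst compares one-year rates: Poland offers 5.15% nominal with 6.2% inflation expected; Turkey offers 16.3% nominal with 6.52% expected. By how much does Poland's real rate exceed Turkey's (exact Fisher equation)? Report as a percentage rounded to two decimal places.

Poland: (1 + 0.0515)/(1 + 0.0620) − 1 = -0.9887%
Turkey: (1 + 0.1630)/(1 + 0.0652) − 1 = 9.1814%
Differential = -0.9887% − 9.1814% = -10.1701% → -10.17%.

-10.17%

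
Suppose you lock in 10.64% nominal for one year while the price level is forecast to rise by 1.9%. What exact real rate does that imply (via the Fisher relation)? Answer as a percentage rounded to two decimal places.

By the Fisher relation, 1 + r = (1 + i)/(1 + π).
1 + r = 1.10640 / 1.01900 = 1.085770
r = 1.085770 − 1 = 8.5770%, i.e. 8.58%.

8.58%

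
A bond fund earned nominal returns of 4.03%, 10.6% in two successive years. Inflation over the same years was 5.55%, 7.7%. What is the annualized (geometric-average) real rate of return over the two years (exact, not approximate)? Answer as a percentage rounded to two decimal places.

Compound the nominal returns: 1.0403 × 1.1060 = 1.15057180.
Compound inflation: 1.0555 × 1.0770 = 1.13677350.
Deflate: 1.15057180 / 1.13677350 = 1.01213813.
Annualized real rate = 1.01213813^(1/2) − 1 = 0.6051% → 0.61%.

0.61%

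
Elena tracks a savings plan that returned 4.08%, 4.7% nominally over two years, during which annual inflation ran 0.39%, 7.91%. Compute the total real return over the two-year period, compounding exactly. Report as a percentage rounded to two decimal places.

Nominal growth factor = 1.0408 × 1.0470 = 1.089718
Price-level growth factor = 1.0039 × 1.0791 = 1.083308
Real growth factor = 1.089718 / 1.083308 = 1.005916
Total real return = 1.005916 − 1 → 0.59%.

0.59%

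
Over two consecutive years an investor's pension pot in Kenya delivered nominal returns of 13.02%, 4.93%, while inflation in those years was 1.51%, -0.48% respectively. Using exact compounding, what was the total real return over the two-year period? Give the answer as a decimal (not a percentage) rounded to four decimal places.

Compound the nominal returns: 1.1302 × 1.0493 = 1.185919.
Compound inflation: 1.0151 × 0.9952 = 1.010228.
Deflate: 1.185919 / 1.010228 = 1.173913.
Total real return = 1.173913 − 1 → 0.1739.

0.1739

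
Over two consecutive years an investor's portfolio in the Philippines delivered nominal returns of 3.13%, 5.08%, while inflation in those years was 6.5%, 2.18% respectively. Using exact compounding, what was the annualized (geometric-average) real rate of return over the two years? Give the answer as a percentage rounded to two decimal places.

-0.21%

Nominal growth factor = 1.0313 × 1.0508 = 1.08369004
Price-level growth factor = 1.0650 × 1.0218 = 1.08821700
Real growth factor = 1.08369004 / 1.08821700 = 0.99584002
Annualized real rate = 0.99584002^(1/2) − 1 = -0.2082% → -0.21%.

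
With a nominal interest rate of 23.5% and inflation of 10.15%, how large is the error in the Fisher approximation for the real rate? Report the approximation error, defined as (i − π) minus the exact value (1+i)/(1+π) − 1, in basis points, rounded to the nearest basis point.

123 basis points

Approximate: r ≈ 23.500% − 10.150% = 13.3500%
Exact: (1 + 0.2350)/(1 + 0.1015) − 1 = 12.1198%
Error = 13.3500% − 12.1198% = 1.2302% → 123 basis points.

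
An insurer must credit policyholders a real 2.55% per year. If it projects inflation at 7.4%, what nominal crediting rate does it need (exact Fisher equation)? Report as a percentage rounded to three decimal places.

(1 + i) = (1 + r)(1 + π) = 1.02550 × 1.07400 = 1.101387
i = 1.101387 − 1, so the required nominal rate is 10.139%.

10.139%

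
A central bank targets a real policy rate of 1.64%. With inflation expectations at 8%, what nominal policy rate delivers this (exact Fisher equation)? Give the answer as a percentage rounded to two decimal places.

9.77%

(1 + i) = (1 + r)(1 + π) = 1.01640 × 1.08000 = 1.097712
i = 1.097712 − 1, so the required nominal rate is 9.77%.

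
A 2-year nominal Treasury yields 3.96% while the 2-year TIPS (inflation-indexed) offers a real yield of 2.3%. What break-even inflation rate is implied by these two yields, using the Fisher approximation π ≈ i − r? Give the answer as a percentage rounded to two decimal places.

π ≈ i − r = 3.96% − 2.3% → 1.66%.

1.66%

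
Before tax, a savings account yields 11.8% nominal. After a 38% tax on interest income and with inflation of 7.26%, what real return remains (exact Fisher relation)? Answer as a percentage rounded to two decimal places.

After-tax nominal return = 11.8% × (1 − 0.38) = 7.3160%.
1 + r = 1.07316 / 1.07260 = 1.000522
After-tax real rate = 1.000522 − 1 → 0.05%.

0.05%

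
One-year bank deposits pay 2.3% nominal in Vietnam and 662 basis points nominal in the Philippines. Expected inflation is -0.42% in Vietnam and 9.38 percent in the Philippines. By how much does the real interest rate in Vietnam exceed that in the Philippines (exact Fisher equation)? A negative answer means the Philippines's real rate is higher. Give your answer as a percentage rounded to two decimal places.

5.25%

Vietnam: (1 + 0.0230)/(1 − 0.0042) − 1 = 2.7315%
The Philippines: (1 + 0.0662)/(1 + 0.0938) − 1 = -2.5233%
Differential = 2.7315% − (-2.5233%) = 5.2548% → 5.25%.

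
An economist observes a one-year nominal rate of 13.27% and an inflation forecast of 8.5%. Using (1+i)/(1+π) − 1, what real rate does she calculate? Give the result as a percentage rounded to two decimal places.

1 + r = 1.13270 / 1.08500 = 1.043963
r = 1.043963 − 1 = 4.3963%, i.e. 4.40%.

4.40%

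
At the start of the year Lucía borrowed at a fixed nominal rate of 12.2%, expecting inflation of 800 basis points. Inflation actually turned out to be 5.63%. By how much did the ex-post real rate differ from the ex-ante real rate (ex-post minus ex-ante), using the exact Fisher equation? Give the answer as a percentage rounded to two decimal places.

2.33%

Ex-ante: (1 + 0.1220)/(1 + 0.0800) − 1 = 3.8889%
Ex-post: (1 + 0.1220)/(1 + 0.0563) − 1 = 6.2198%
Difference (ex-post − ex-ante) = 2.3309% → 2.33%.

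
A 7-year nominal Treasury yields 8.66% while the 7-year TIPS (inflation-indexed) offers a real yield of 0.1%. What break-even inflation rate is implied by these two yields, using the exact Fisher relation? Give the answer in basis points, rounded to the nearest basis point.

(1 + π) = (1 + i)/(1 + r) = 1.08660 / 1.00100 = 1.085514
Break-even inflation = 1.085514 − 1 → 855 basis points.

855 basis points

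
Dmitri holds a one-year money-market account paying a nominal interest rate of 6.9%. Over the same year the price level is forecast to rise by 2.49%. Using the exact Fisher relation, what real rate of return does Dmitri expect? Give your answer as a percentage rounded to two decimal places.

By the Fisher relation, 1 + r = (1 + i)/(1 + π).
1 + r = 1.06900 / 1.02490 = 1.043029
r = 1.043029 − 1 = 4.3029%, i.e. 4.30%.

4.30%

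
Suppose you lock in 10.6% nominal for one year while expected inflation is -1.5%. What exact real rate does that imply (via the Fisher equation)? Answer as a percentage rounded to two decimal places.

By the Fisher equation, 1 + r = (1 + i)/(1 + π).
1 + r = 1.10600 / 0.98500 = 1.122843
r = 1.122843 − 1 = 12.2843%, i.e. 12.28%.

12.28%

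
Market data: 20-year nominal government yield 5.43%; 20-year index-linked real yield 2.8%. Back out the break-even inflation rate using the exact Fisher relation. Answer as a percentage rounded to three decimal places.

(1 + π) = (1 + i)/(1 + r) = 1.05430 / 1.02800 = 1.025584
Break-even inflation = 1.025584 − 1 → 2.558%.

2.558%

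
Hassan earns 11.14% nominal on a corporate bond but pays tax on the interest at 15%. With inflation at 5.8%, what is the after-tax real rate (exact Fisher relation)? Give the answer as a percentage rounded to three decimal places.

3.468%

After-tax nominal return = 11.14% × (1 − 0.15) = 9.4690%.
1 + r = 1.09469 / 1.05800 = 1.034679
After-tax real rate = 1.034679 − 1 → 3.468%.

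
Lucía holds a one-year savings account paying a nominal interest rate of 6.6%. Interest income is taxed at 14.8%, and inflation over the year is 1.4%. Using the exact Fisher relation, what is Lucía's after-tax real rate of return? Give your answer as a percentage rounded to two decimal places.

After-tax nominal return = 6.6% × (1 − 0.148) = 5.6232%.
1 + r = 1.056232 / 1.01400 = 1.041649
After-tax real rate = 1.041649 − 1 → 4.16%.

4.16%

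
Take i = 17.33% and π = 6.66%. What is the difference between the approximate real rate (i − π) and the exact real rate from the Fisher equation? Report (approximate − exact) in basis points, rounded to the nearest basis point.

67 basis points

Approximate: r ≈ 17.330% − 6.660% = 10.6700%
Exact: (1 + 0.1733)/(1 + 0.0666) − 1 = 10.0038%
Error = 10.6700% − 10.0038% = 0.6662% → 67 basis points.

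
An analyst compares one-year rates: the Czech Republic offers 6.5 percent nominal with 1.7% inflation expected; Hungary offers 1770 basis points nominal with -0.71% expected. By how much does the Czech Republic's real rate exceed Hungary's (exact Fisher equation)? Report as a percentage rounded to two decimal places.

-13.82%

The Czech Republic: (1 + 0.0650)/(1 + 0.0170) − 1 = 4.7198%
Hungary: (1 + 0.1770)/(1 − 0.0071) − 1 = 18.5416%
Differential = 4.7198% − 18.5416% = -13.8219% → -13.82%.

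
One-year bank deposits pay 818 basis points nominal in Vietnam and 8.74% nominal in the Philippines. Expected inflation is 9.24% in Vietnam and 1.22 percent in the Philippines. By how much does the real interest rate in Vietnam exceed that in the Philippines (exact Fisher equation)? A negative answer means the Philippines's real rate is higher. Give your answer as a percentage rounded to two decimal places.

Vietnam: (1 + 0.0818)/(1 + 0.0924) − 1 = -0.9703%
The Philippines: (1 + 0.0874)/(1 + 0.0122) − 1 = 7.4294%
Differential = -0.9703% − 7.4294% = -8.3997% → -8.40%.

-8.40%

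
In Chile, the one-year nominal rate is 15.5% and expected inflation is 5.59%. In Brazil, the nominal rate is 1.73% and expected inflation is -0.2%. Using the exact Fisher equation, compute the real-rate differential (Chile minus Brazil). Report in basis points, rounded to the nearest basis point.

745 basis points

Chile: (1 + 0.1550)/(1 + 0.0559) − 1 = 9.3854%
Brazil: (1 + 0.0173)/(1 − 0.0020) − 1 = 1.9339%
Differential = 9.3854% − 1.9339% = 7.4515% → 745 basis points.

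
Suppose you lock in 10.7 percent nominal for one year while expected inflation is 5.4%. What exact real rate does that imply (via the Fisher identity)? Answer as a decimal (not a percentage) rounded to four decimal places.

By the Fisher identity, 1 + r = (1 + i)/(1 + π).
1 + r = 1.10700 / 1.05400 = 1.050285
r = 1.050285 − 1 = 5.0285%, i.e. 0.0503.

0.0503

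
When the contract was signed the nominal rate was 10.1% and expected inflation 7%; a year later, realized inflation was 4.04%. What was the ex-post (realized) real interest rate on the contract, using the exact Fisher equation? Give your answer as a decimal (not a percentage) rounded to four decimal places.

Ex-post: (1 + 0.1010)/(1 + 0.0404) − 1 = 5.8247%
So the realized real rate is 0.0582.

0.0582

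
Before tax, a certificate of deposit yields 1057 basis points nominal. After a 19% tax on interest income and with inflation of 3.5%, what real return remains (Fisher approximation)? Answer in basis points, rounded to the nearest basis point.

506 basis points

After-tax nominal return = 10.57% × (1 − 0.19) = 8.5617%.
r ≈ 8.5617% − 3.5% → 506 basis points.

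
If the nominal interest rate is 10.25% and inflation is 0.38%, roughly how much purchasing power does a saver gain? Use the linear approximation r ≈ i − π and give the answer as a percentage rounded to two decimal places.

r ≈ i − π = 10.25% − 0.38% = 9.87%.

9.87%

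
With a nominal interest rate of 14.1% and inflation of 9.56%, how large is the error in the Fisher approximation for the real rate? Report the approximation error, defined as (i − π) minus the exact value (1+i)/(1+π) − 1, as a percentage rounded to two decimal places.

Approximate: r ≈ 14.100% − 9.560% = 4.5400%
Exact: (1 + 0.1410)/(1 + 0.0956) − 1 = 4.1438%
Error = 4.5400% − 4.1438% = 0.3962% → 0.40%.

0.40%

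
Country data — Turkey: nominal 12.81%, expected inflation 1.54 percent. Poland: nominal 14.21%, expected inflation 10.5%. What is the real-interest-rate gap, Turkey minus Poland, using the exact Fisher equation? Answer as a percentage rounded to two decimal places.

Turkey: (1 + 0.1281)/(1 + 0.0154) − 1 = 11.0991%
Poland: (1 + 0.1421)/(1 + 0.1050) − 1 = 3.3575%
Differential = 11.0991% − 3.3575% = 7.7416% → 7.74%.

7.74%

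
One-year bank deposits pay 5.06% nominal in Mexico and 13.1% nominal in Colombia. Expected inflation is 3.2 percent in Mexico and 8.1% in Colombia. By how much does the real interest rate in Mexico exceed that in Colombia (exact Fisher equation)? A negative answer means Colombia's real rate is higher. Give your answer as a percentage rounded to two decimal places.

-2.82%

Mexico: (1 + 0.0506)/(1 + 0.0320) − 1 = 1.8023%
Colombia: (1 + 0.1310)/(1 + 0.0810) − 1 = 4.6253%
Differential = 1.8023% − 4.6253% = -2.8230% → -2.82%.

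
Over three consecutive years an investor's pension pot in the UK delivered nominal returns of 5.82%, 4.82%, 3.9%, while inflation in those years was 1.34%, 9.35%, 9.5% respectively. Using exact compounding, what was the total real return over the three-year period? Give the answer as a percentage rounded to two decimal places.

Compound the nominal returns: 1.0582 × 1.0482 × 1.0390 = 1.152464.
Compound inflation: 1.0134 × 1.0935 × 1.0950 = 1.213427.
Deflate: 1.152464 / 1.213427 = 0.949760.
Total real return = 0.949760 − 1 → -5.02%.

-5.02%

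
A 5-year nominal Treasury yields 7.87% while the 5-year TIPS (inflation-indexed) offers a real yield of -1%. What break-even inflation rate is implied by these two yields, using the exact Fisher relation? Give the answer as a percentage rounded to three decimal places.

(1 + π) = (1 + i)/(1 + r) = 1.07870 / 0.99000 = 1.089596
Break-even inflation = 1.089596 − 1 → 8.960%.

8.960%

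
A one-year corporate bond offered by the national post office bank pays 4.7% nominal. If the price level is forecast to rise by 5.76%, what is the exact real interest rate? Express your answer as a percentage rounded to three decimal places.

By the Fisher equation, 1 + r = (1 + i)/(1 + π).
1 + r = 1.04700 / 1.05760 = 0.989977
r = 0.989977 − 1 = -1.0023%, i.e. -1.002%.

-1.002%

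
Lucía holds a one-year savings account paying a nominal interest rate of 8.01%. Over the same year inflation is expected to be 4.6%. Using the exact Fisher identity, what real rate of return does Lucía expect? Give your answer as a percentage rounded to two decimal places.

1 + r = 1.08010 / 1.04600 = 1.032600
r = 1.032600 − 1 = 3.2600%, i.e. 3.26%.

3.26%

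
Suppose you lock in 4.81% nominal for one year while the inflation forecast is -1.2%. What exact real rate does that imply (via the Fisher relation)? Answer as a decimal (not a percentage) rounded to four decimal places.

0.0608

By the Fisher relation, 1 + r = (1 + i)/(1 + π).
1 + r = 1.04810 / 0.98800 = 1.060830
r = 1.060830 − 1 = 6.0830%, i.e. 0.0608.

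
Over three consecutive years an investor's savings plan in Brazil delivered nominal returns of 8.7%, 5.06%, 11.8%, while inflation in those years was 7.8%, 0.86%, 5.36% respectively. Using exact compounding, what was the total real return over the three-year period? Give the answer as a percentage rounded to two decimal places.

11.45%

Nominal growth factor = 1.0870 × 1.0506 × 1.1180 = 1.276758
Price-level growth factor = 1.0780 × 1.0086 × 1.0536 = 1.145549
Real growth factor = 1.276758 / 1.145549 = 1.114539
Total real return = 1.114539 − 1 → 11.45%.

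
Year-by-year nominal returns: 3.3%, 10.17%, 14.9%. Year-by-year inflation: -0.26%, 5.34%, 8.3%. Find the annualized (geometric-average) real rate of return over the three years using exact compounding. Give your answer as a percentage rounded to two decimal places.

Compound the nominal returns: 1.0330 × 1.1017 × 1.1490 = 1.30762646.
Compound inflation: 0.9974 × 1.0534 × 1.0830 = 1.13786604.
Deflate: 1.30762646 / 1.13786604 = 1.14919192.
Annualized real rate = 1.14919192^(1/3) − 1 = 4.7444% → 4.74%.

4.74%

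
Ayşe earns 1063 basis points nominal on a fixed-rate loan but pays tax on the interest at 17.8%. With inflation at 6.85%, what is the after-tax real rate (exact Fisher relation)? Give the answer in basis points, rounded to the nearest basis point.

177 basis points

After-tax nominal return = 10.63% × (1 − 0.178) = 8.73786%.
1 + r = 1.0873786 / 1.06850 = 1.017668
After-tax real rate = 1.017668 − 1 → 177 basis points.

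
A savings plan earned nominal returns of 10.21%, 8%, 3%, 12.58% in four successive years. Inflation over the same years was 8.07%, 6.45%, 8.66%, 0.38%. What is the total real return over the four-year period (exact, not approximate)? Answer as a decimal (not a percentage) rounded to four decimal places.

Nominal growth factor = 1.1021 × 1.0800 × 1.0300 × 1.1258 = 1.380204
Price-level growth factor = 1.0807 × 1.0645 × 1.0866 × 1.0038 = 1.254780
Real growth factor = 1.380204 / 1.254780 = 1.099957
Total real return = 1.099957 − 1 → 0.1000.

0.1000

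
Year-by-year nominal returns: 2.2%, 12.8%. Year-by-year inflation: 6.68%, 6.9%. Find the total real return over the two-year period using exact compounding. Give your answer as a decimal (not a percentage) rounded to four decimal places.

Compound the nominal returns: 1.0220 × 1.1280 = 1.152816.
Compound inflation: 1.0668 × 1.0690 = 1.140409.
Deflate: 1.152816 / 1.140409 = 1.010879.
Total real return = 1.010879 − 1 → 0.0109.

0.0109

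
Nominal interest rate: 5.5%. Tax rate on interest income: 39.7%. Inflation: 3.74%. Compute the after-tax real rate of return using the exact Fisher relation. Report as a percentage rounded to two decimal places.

After-tax nominal return = 5.5% × (1 − 0.397) = 3.3165%.
1 + r = 1.033165 / 1.03740 = 0.995918
After-tax real rate = 0.995918 − 1 → -0.41%.

-0.41%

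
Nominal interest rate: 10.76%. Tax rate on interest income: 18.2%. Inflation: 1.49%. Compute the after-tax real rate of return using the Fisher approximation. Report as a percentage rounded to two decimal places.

After-tax nominal return = 10.76% × (1 − 0.182) = 8.80168%.
r ≈ 8.80168% − 1.49% → 7.31%.

7.31%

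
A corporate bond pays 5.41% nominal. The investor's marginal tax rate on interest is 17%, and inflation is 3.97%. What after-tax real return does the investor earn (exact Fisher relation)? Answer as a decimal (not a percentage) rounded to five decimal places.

After-tax nominal return = 5.41% × (1 − 0.17) = 4.4903%.
1 + r = 1.044903 / 1.03970 = 1.005004
After-tax real rate = 1.005004 − 1 → 0.00500.

0.00500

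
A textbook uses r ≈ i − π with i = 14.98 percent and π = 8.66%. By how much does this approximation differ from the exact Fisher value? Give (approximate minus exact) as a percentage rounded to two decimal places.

Approximate: r ≈ 14.980% − 8.660% = 6.3200%
Exact: (1 + 0.1498)/(1 + 0.0866) − 1 = 5.8163%
Error = 6.3200% − 5.8163% = 0.5037% → 0.50%.

0.50%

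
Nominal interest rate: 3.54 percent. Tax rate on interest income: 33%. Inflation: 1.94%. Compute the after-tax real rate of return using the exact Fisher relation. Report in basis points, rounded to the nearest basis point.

42 basis points

After-tax nominal return = 3.54% × (1 − 0.33) = 2.3718%.
1 + r = 1.023718 / 1.01940 = 1.004236
After-tax real rate = 1.004236 − 1 → 42 basis points.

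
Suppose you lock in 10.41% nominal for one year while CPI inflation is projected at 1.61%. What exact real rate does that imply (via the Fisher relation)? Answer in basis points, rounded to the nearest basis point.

By the Fisher relation, 1 + r = (1 + i)/(1 + π).
1 + r = 1.10410 / 1.01610 = 1.086606
r = 1.086606 − 1 = 8.6606%, i.e. 866 basis points.

866 basis points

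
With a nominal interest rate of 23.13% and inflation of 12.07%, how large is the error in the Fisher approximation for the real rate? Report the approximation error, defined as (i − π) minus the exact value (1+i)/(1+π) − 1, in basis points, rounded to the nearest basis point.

Approximate: r ≈ 23.130% − 12.070% = 11.0600%
Exact: (1 + 0.2313)/(1 + 0.1207) − 1 = 9.8688%
Error = 11.0600% − 9.8688% = 1.1912% → 119 basis points.

119 basis points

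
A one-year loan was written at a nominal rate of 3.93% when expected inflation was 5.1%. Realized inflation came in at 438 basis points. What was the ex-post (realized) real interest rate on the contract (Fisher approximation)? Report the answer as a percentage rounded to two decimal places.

Ex-post: 3.93% − 4.38% = -0.450%
So the realized real rate is -0.45%.

-0.45%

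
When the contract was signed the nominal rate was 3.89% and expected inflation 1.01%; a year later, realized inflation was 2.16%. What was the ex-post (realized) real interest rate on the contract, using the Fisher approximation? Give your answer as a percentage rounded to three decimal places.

Ex-post: 3.89% − 2.16% = 1.730%
So the realized real rate is 1.730%.

1.730%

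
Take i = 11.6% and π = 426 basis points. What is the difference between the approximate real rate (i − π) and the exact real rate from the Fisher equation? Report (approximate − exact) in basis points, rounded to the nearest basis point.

Approximate: r ≈ 11.600% − 4.260% = 7.3400%
Exact: (1 + 0.1160)/(1 + 0.0426) − 1 = 7.0401%
Error = 7.3400% − 7.0401% = 0.2999% → 30 basis points.

30 basis points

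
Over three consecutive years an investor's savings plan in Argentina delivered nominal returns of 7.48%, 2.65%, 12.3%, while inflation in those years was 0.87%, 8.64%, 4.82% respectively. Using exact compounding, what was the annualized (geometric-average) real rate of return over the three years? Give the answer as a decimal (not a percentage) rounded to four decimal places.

Nominal growth factor = 1.0748 × 1.0265 × 1.1230 = 1.238985911
Price-level growth factor = 1.0087 × 1.0864 × 1.0482 = 1.148671731
Real growth factor = 1.238985911 / 1.148671731 = 1.078624882
Annualized real rate = 1.078624882^(1/3) − 1 = 2.55499% → 0.0255.

0.0255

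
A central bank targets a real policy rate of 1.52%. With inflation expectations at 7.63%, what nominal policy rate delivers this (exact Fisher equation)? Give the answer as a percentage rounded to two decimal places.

(1 + i) = (1 + r)(1 + π) = 1.01520 × 1.07630 = 1.09265976
i = 1.09265976 − 1, so the required nominal rate is 9.27%.

9.27%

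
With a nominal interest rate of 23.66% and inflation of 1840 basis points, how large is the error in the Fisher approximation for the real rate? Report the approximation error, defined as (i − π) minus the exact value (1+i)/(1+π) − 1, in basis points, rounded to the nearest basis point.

82 basis points

Approximate: r ≈ 23.660% − 18.400% = 5.2600%
Exact: (1 + 0.2366)/(1 + 0.1840) − 1 = 4.4426%
Error = 5.2600% − 4.4426% = 0.8174% → 82 basis points.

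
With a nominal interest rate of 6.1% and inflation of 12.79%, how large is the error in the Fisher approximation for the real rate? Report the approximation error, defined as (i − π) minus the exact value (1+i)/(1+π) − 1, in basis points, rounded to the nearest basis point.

Approximate: r ≈ 6.100% − 12.790% = -6.6900%
Exact: (1 + 0.0610)/(1 + 0.1279) − 1 = -5.9314%
Error = -6.6900% − (-5.9314%) = -0.7586% → -76 basis points.

-76 basis points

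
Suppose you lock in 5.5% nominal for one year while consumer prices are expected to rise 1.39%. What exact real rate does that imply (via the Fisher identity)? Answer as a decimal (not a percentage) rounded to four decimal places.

By the Fisher identity, 1 + r = (1 + i)/(1 + π).
1 + r = 1.05500 / 1.01390 = 1.040537
r = 1.040537 − 1 = 4.0537%, i.e. 0.0405.

0.0405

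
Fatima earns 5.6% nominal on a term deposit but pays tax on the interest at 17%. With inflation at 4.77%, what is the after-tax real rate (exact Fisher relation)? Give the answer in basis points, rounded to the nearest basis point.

-12 basis points

After-tax nominal return = 5.6% × (1 − 0.17) = 4.6480%.
1 + r = 1.04648 / 1.04770 = 0.998836
After-tax real rate = 0.998836 − 1 → -12 basis points.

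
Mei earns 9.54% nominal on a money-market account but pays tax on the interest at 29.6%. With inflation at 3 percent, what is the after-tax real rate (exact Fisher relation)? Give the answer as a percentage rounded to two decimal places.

After-tax nominal return = 9.54% × (1 − 0.296) = 6.71616%.
1 + r = 1.0671616 / 1.03000 = 1.036079
After-tax real rate = 1.036079 − 1 → 3.61%.

3.61%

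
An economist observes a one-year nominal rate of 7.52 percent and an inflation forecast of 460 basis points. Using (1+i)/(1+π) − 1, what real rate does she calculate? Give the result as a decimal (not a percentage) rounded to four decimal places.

0.0279

By the Fisher equation, 1 + r = (1 + i)/(1 + π).
1 + r = 1.07520 / 1.04600 = 1.027916
r = 1.027916 − 1 = 2.7916%, i.e. 0.0279.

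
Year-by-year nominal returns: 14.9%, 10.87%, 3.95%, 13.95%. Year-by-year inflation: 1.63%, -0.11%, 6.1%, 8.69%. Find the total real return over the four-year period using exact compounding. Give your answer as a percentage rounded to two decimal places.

Nominal growth factor = 1.1490 × 1.1087 × 1.0395 × 1.1395 = 1.508943
Price-level growth factor = 1.0163 × 0.9989 × 1.0610 × 1.0869 = 1.170709
Real growth factor = 1.508943 / 1.170709 = 1.288914
Total real return = 1.288914 − 1 → 28.89%.

28.89%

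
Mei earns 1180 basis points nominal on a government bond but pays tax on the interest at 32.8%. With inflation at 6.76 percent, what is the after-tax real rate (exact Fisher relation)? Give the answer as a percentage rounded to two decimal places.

After-tax nominal return = 11.8% × (1 − 0.328) = 7.9296%.
1 + r = 1.079296 / 1.06760 = 1.010955
After-tax real rate = 1.010955 − 1 → 1.10%.

1.10%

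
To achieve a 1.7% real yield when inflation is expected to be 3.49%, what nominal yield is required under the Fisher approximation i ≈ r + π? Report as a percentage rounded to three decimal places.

5.190%

i ≈ r + π = 1.7% + 3.49% = 5.190%.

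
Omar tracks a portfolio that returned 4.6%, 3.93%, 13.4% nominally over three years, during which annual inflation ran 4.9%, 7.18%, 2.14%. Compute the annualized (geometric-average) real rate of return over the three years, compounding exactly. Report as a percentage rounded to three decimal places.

Nominal growth factor = 1.0460 × 1.0393 × 1.1340 = 1.23278025
Price-level growth factor = 1.0490 × 1.0718 × 1.0214 = 1.14837861
Real growth factor = 1.23278025 / 1.14837861 = 1.07349635
Annualized real rate = 1.07349635^(1/3) − 1 = 2.3922% → 2.392%.

2.392%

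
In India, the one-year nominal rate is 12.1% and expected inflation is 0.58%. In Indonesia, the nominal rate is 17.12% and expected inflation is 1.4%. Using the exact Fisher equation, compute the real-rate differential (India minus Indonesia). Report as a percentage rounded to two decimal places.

-4.05%

India: (1 + 0.1210)/(1 + 0.0058) − 1 = 11.4536%
Indonesia: (1 + 0.1712)/(1 + 0.0140) − 1 = 15.5030%
Differential = 11.4536% − 15.5030% = -4.0494% → -4.05%.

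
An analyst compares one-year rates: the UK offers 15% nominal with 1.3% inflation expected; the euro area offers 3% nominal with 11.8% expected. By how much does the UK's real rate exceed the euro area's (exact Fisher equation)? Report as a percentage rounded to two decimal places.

21.40%

The UK: (1 + 0.1500)/(1 + 0.0130) − 1 = 13.5242%
The euro area: (1 + 0.0300)/(1 + 0.1180) − 1 = -7.8712%
Differential = 13.5242% − (-7.8712%) = 21.3954% → 21.40%.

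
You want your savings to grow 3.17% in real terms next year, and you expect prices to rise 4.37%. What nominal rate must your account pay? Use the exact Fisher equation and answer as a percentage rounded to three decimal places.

(1 + i) = (1 + r)(1 + π) = 1.03170 × 1.04370 = 1.07678529
i = 1.07678529 − 1, so the required nominal rate is 7.679%.

7.679%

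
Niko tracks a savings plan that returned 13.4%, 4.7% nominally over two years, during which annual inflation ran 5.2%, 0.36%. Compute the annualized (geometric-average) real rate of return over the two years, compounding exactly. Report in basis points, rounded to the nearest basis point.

605 basis points

Nominal growth factor = 1.1340 × 1.0470 = 1.18729800
Price-level growth factor = 1.0520 × 1.0036 = 1.05578720
Real growth factor = 1.18729800 / 1.05578720 = 1.12456184
Annualized real rate = 1.12456184^(1/2) − 1 = 6.0454% → 605 basis points.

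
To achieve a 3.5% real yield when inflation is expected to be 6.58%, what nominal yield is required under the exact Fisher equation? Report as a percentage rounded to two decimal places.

10.31%

(1 + i) = (1 + r)(1 + π) = 1.03500 × 1.06580 = 1.103103
i = 1.103103 − 1, so the required nominal rate is 10.31%.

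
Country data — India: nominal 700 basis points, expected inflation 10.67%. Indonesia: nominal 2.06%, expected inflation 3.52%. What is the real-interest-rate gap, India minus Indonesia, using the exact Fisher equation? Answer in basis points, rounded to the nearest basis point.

India: (1 + 0.0700)/(1 + 0.1067) − 1 = -3.3162%
Indonesia: (1 + 0.0206)/(1 + 0.0352) − 1 = -1.4104%
Differential = -3.3162% − (-1.4104%) = -1.9058% → -191 basis points.

-191 basis points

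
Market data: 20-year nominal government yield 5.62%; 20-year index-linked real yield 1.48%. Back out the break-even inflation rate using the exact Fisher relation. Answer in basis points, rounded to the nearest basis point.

408 basis points

(1 + π) = (1 + i)/(1 + r) = 1.05620 / 1.01480 = 1.040796
Break-even inflation = 1.040796 − 1 → 408 basis points.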